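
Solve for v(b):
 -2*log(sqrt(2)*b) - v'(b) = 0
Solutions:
 v(b) = C1 - 2*b*log(b) - b*log(2) + 2*b


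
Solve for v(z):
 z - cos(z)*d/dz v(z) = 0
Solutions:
 v(z) = C1 + Integral(z/cos(z), z)


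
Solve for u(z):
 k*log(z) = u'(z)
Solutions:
 u(z) = C1 + k*z*log(z) - k*z


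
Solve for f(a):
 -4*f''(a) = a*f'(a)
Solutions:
 f(a) = C1 + C2*erf(sqrt(2)*a/4)


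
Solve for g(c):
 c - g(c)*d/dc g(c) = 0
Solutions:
 g(c) = -sqrt(C1 + c^2)
 g(c) = sqrt(C1 + c^2)


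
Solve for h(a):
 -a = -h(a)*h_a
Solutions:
 h(a) = -sqrt(C1 + a^2)
 h(a) = sqrt(C1 + a^2)


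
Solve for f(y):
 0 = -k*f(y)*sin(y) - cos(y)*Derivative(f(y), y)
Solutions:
 f(y) = C1*exp(k*log(cos(y)))


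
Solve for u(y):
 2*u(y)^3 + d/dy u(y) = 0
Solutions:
 u(y) = -sqrt(2)*sqrt(-1/(C1 - 2*y))/2
 u(y) = sqrt(2)*sqrt(-1/(C1 - 2*y))/2


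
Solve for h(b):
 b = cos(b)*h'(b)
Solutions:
 h(b) = C1 + Integral(b/cos(b), b)


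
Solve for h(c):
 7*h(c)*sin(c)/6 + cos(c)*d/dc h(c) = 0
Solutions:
 h(c) = C1*cos(c)^(7/6)


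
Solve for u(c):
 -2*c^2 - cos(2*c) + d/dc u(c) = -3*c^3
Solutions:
 u(c) = C1 - 3*c^4/4 + 2*c^3/3 + sin(2*c)/2


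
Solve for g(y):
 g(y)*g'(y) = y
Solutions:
 g(y) = -sqrt(C1 + y^2)
 g(y) = sqrt(C1 + y^2)


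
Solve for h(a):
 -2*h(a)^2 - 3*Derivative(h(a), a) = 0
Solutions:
 h(a) = 3/(C1 + 2*a)


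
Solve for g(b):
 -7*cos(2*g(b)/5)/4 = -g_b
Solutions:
 -7*b/4 - 5*log(sin(2*g(b)/5) - 1)/4 + 5*log(sin(2*g(b)/5) + 1)/4 = C1


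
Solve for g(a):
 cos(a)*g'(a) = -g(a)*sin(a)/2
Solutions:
 g(a) = C1*sqrt(cos(a))


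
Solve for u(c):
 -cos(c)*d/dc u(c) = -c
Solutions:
 u(c) = C1 + Integral(c/cos(c), c)


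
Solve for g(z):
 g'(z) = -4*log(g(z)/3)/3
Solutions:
 -3*Integral(1/(-log(_y) + log(3)), (_y, g(z)))/4 = C1 - z


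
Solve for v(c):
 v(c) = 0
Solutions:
 v(c) = 0


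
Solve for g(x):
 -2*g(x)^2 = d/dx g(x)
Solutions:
 g(x) = 1/(C1 + 2*x)


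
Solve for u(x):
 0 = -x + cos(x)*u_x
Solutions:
 u(x) = C1 + Integral(x/cos(x), x)


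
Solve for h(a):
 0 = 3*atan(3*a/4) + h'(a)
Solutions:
 h(a) = C1 - 3*a*atan(3*a/4) + 2*log(9*a^2 + 16)


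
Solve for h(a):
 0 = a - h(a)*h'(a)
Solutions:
 h(a) = -sqrt(C1 + a^2)
 h(a) = sqrt(C1 + a^2)


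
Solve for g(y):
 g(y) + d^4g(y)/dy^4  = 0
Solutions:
 g(y) = (C1*sin(sqrt(2)*y/2) + C2*cos(sqrt(2)*y/2))*exp(-sqrt(2)*y/2) + (C3*sin(sqrt(2)*y/2) + C4*cos(sqrt(2)*y/2))*exp(sqrt(2)*y/2)


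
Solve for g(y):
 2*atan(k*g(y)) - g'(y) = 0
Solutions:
 Integral(1/atan(_y*k), (_y, g(y))) = C1 + 2*y


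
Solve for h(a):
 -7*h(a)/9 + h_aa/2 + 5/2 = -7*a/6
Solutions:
 h(a) = C1*exp(-sqrt(14)*a/3) + C2*exp(sqrt(14)*a/3) + 3*a/2 + 45/14


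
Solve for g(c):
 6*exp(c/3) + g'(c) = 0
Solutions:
 g(c) = C1 - 18*exp(c/3)


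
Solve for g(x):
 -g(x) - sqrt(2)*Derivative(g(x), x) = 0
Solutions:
 g(x) = C1*exp(-sqrt(2)*x/2)


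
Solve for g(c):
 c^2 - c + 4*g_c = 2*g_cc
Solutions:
 g(c) = C1 + C2*exp(2*c) - c^3/12


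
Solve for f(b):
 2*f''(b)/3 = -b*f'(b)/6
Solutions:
 f(b) = C1 + C2*erf(sqrt(2)*b/4)


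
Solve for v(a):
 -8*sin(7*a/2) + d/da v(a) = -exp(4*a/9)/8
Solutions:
 v(a) = C1 - 9*exp(4*a/9)/32 - 16*cos(7*a/2)/7


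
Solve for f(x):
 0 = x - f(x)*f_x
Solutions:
 f(x) = -sqrt(C1 + x^2)
 f(x) = sqrt(C1 + x^2)


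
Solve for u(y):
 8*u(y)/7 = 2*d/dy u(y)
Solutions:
 u(y) = C1*exp(4*y/7)


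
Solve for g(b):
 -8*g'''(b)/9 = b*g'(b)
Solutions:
 g(b) = C1 + Integral(C2*airyai(-3^(2/3)*b/2) + C3*airybi(-3^(2/3)*b/2), b)


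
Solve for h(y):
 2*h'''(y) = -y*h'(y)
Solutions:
 h(y) = C1 + Integral(C2*airyai(-2^(2/3)*y/2) + C3*airybi(-2^(2/3)*y/2), y)


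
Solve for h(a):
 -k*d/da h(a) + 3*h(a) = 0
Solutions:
 h(a) = C1*exp(3*a/k)


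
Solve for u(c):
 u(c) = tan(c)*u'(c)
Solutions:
 u(c) = C1*sin(c)


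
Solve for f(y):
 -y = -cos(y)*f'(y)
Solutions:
 f(y) = C1 + Integral(y/cos(y), y)


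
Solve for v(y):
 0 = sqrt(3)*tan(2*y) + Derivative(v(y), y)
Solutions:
 v(y) = C1 + sqrt(3)*log(cos(2*y))/2


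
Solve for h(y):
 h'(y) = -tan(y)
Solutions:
 h(y) = C1 + log(cos(y))


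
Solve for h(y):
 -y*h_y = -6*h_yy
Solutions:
 h(y) = C1 + C2*erfi(sqrt(3)*y/6)


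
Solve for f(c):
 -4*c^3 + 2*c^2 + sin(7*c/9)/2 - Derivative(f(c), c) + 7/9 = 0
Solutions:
 f(c) = C1 - c^4 + 2*c^3/3 + 7*c/9 - 9*cos(7*c/9)/14


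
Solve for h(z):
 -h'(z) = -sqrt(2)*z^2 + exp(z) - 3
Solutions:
 h(z) = C1 + sqrt(2)*z^3/3 + 3*z - exp(z)


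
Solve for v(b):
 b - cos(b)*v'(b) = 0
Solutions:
 v(b) = C1 + Integral(b/cos(b), b)


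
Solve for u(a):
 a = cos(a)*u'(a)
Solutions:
 u(a) = C1 + Integral(a/cos(a), a)


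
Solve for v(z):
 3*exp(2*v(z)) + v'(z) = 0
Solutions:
 v(z) = log(-sqrt(-1/(C1 - 3*z))) - log(2)/2
 v(z) = log(-1/(C1 - 3*z))/2 - log(2)/2


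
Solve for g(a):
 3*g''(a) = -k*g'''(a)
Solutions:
 g(a) = C1 + C2*a + C3*exp(-3*a/k)


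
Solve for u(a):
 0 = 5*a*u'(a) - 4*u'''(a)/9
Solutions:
 u(a) = C1 + Integral(C2*airyai(90^(1/3)*a/2) + C3*airybi(90^(1/3)*a/2), a)


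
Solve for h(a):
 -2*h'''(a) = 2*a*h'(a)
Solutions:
 h(a) = C1 + Integral(C2*airyai(-a) + C3*airybi(-a), a)


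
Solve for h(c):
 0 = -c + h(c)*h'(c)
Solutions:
 h(c) = -sqrt(C1 + c^2)
 h(c) = sqrt(C1 + c^2)


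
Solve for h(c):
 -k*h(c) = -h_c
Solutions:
 h(c) = C1*exp(c*k)


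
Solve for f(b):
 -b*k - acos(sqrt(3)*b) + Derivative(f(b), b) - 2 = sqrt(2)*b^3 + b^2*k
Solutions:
 f(b) = C1 + sqrt(2)*b^4/4 + b^3*k/3 + b^2*k/2 + b*acos(sqrt(3)*b) + 2*b - sqrt(3)*sqrt(1 - 3*b^2)/3


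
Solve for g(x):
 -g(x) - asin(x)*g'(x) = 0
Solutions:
 g(x) = C1*exp(-Integral(1/asin(x), x))


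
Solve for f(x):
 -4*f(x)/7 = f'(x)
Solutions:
 f(x) = C1*exp(-4*x/7)


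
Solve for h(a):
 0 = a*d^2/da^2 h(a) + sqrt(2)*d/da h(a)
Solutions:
 h(a) = C1 + C2*a^(1 - sqrt(2))


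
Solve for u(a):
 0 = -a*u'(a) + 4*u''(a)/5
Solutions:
 u(a) = C1 + C2*erfi(sqrt(10)*a/4)


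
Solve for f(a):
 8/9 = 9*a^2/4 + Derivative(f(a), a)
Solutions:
 f(a) = C1 - 3*a^3/4 + 8*a/9


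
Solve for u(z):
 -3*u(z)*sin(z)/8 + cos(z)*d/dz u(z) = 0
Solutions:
 u(z) = C1/cos(z)^(3/8)


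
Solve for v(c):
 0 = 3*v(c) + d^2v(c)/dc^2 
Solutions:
 v(c) = C1*sin(sqrt(3)*c) + C2*cos(sqrt(3)*c)


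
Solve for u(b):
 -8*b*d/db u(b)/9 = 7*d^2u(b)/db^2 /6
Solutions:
 u(b) = C1 + C2*erf(2*sqrt(42)*b/21)


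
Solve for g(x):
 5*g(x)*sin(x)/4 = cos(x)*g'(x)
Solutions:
 g(x) = C1/cos(x)^(5/4)


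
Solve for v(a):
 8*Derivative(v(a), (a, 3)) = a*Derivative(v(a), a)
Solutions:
 v(a) = C1 + Integral(C2*airyai(a/2) + C3*airybi(a/2), a)


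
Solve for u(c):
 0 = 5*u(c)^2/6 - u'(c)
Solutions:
 u(c) = -6/(C1 + 5*c)


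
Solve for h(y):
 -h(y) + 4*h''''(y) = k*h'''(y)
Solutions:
 h(y) = C1*exp(y*(3*k - sqrt(3)*sqrt(3*k^2 + 8*12^(1/3)*(-9*k^2 + sqrt(3)*sqrt(27*k^4 + 16384))^(1/3) - 256*18^(1/3)/(-9*k^2 + sqrt(3)*sqrt(27*k^4 + 16384))^(1/3)) - sqrt(6)*sqrt(-3*sqrt(3)*k^3/sqrt(3*k^2 + 8*12^(1/3)*(-9*k^2 + sqrt(3)*sqrt(27*k^4 + 16384))^(1/3) - 256*18^(1/3)/(-9*k^2 + sqrt(3)*sqrt(27*k^4 + 16384))^(1/3)) + 3*k^2 - 4*12^(1/3)*(-9*k^2 + sqrt(3)*sqrt(27*k^4 + 16384))^(1/3) + 128*18^(1/3)/(-9*k^2 + sqrt(3)*sqrt(27*k^4 + 16384))^(1/3)))/48) + C2*exp(y*(3*k - sqrt(3)*sqrt(3*k^2 + 8*12^(1/3)*(-9*k^2 + sqrt(3)*sqrt(27*k^4 + 16384))^(1/3) - 256*18^(1/3)/(-9*k^2 + sqrt(3)*sqrt(27*k^4 + 16384))^(1/3)) + sqrt(6)*sqrt(-3*sqrt(3)*k^3/sqrt(3*k^2 + 8*12^(1/3)*(-9*k^2 + sqrt(3)*sqrt(27*k^4 + 16384))^(1/3) - 256*18^(1/3)/(-9*k^2 + sqrt(3)*sqrt(27*k^4 + 16384))^(1/3)) + 3*k^2 - 4*12^(1/3)*(-9*k^2 + sqrt(3)*sqrt(27*k^4 + 16384))^(1/3) + 128*18^(1/3)/(-9*k^2 + sqrt(3)*sqrt(27*k^4 + 16384))^(1/3)))/48) + C3*exp(y*(3*k + sqrt(3)*sqrt(3*k^2 + 8*12^(1/3)*(-9*k^2 + sqrt(3)*sqrt(27*k^4 + 16384))^(1/3) - 256*18^(1/3)/(-9*k^2 + sqrt(3)*sqrt(27*k^4 + 16384))^(1/3)) - sqrt(6)*sqrt(3*sqrt(3)*k^3/sqrt(3*k^2 + 8*12^(1/3)*(-9*k^2 + sqrt(3)*sqrt(27*k^4 + 16384))^(1/3) - 256*18^(1/3)/(-9*k^2 + sqrt(3)*sqrt(27*k^4 + 16384))^(1/3)) + 3*k^2 - 4*12^(1/3)*(-9*k^2 + sqrt(3)*sqrt(27*k^4 + 16384))^(1/3) + 128*18^(1/3)/(-9*k^2 + sqrt(3)*sqrt(27*k^4 + 16384))^(1/3)))/48) + C4*exp(y*(3*k + sqrt(3)*sqrt(3*k^2 + 8*12^(1/3)*(-9*k^2 + sqrt(3)*sqrt(27*k^4 + 16384))^(1/3) - 256*18^(1/3)/(-9*k^2 + sqrt(3)*sqrt(27*k^4 + 16384))^(1/3)) + sqrt(6)*sqrt(3*sqrt(3)*k^3/sqrt(3*k^2 + 8*12^(1/3)*(-9*k^2 + sqrt(3)*sqrt(27*k^4 + 16384))^(1/3) - 256*18^(1/3)/(-9*k^2 + sqrt(3)*sqrt(27*k^4 + 16384))^(1/3)) + 3*k^2 - 4*12^(1/3)*(-9*k^2 + sqrt(3)*sqrt(27*k^4 + 16384))^(1/3) + 128*18^(1/3)/(-9*k^2 + sqrt(3)*sqrt(27*k^4 + 16384))^(1/3)))/48)


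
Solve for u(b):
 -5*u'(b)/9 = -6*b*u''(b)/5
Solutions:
 u(b) = C1 + C2*b^(79/54)


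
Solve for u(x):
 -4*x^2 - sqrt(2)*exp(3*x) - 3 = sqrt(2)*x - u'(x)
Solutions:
 u(x) = C1 + 4*x^3/3 + sqrt(2)*x^2/2 + 3*x + sqrt(2)*exp(3*x)/3


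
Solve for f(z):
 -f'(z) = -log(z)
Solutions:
 f(z) = C1 + z*log(z) - z


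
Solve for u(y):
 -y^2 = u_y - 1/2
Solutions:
 u(y) = C1 - y^3/3 + y/2


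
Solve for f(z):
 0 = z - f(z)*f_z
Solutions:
 f(z) = -sqrt(C1 + z^2)
 f(z) = sqrt(C1 + z^2)


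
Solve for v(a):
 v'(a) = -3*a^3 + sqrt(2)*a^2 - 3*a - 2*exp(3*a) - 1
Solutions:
 v(a) = C1 - 3*a^4/4 + sqrt(2)*a^3/3 - 3*a^2/2 - a - 2*exp(3*a)/3


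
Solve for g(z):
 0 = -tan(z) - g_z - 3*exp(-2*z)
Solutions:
 g(z) = C1 - log(tan(z)^2 + 1)/2 + 3*exp(-2*z)/2


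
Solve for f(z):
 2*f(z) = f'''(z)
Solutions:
 f(z) = C3*exp(2^(1/3)*z) + (C1*sin(2^(1/3)*sqrt(3)*z/2) + C2*cos(2^(1/3)*sqrt(3)*z/2))*exp(-2^(1/3)*z/2)


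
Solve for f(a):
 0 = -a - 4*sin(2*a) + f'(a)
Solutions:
 f(a) = C1 + a^2/2 - 2*cos(2*a)


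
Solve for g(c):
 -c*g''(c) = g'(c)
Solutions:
 g(c) = C1 + C2*log(c)


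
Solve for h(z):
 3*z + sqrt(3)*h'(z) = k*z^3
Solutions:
 h(z) = C1 + sqrt(3)*k*z^4/12 - sqrt(3)*z^2/2


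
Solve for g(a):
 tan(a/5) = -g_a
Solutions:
 g(a) = C1 + 5*log(cos(a/5))


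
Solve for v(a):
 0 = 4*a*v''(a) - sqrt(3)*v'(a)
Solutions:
 v(a) = C1 + C2*a^(sqrt(3)/4 + 1)


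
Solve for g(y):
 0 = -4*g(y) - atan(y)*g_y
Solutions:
 g(y) = C1*exp(-4*Integral(1/atan(y), y))


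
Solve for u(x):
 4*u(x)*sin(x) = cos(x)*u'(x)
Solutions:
 u(x) = C1/cos(x)^4


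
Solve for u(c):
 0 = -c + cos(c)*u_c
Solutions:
 u(c) = C1 + Integral(c/cos(c), c)


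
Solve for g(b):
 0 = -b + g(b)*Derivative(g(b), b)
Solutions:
 g(b) = -sqrt(C1 + b^2)
 g(b) = sqrt(C1 + b^2)


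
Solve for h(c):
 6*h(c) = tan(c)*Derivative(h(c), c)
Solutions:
 h(c) = C1*sin(c)^6


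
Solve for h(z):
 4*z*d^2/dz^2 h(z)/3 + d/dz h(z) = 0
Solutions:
 h(z) = C1 + C2*z^(1/4)


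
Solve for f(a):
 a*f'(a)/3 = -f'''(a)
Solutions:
 f(a) = C1 + Integral(C2*airyai(-3^(2/3)*a/3) + C3*airybi(-3^(2/3)*a/3), a)


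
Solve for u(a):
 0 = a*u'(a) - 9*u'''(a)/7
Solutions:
 u(a) = C1 + Integral(C2*airyai(21^(1/3)*a/3) + C3*airybi(21^(1/3)*a/3), a)


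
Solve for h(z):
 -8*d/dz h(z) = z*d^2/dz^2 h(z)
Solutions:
 h(z) = C1 + C2/z^7


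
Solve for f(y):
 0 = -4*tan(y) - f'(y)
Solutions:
 f(y) = C1 + 4*log(cos(y))


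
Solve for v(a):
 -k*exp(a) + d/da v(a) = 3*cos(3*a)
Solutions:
 v(a) = C1 + k*exp(a) + sin(3*a)


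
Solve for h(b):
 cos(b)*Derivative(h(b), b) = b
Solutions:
 h(b) = C1 + Integral(b/cos(b), b)


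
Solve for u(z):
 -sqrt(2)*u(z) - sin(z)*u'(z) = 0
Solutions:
 u(z) = C1*(cos(z) + 1)^(sqrt(2)/2)/(cos(z) - 1)^(sqrt(2)/2)


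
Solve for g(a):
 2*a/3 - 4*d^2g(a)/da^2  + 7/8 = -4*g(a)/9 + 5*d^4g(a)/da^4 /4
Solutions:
 g(a) = C1*exp(-2*sqrt(15)*a*sqrt(-6 + sqrt(41))/15) + C2*exp(2*sqrt(15)*a*sqrt(-6 + sqrt(41))/15) + C3*sin(2*sqrt(15)*a*sqrt(6 + sqrt(41))/15) + C4*cos(2*sqrt(15)*a*sqrt(6 + sqrt(41))/15) - 3*a/2 - 63/32


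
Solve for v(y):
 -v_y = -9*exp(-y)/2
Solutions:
 v(y) = C1 - 9*exp(-y)/2


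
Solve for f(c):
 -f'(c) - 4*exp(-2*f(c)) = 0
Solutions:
 f(c) = log(-sqrt(C1 - 8*c))
 f(c) = log(C1 - 8*c)/2


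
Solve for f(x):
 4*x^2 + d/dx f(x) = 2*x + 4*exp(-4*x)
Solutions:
 f(x) = C1 - 4*x^3/3 + x^2 - exp(-4*x)


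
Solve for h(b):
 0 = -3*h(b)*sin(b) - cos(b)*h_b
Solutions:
 h(b) = C1*cos(b)^3


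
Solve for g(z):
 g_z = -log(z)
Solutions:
 g(z) = C1 - z*log(z) + z


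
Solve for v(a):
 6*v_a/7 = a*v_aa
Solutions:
 v(a) = C1 + C2*a^(13/7)


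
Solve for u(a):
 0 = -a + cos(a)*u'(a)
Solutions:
 u(a) = C1 + Integral(a/cos(a), a)


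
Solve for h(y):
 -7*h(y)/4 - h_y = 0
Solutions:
 h(y) = C1*exp(-7*y/4)


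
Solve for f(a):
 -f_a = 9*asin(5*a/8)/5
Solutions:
 f(a) = C1 - 9*a*asin(5*a/8)/5 - 9*sqrt(64 - 25*a^2)/25


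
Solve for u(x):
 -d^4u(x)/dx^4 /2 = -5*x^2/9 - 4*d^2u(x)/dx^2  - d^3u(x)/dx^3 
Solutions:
 u(x) = C1 + C2*x + C3*exp(-2*x) + C4*exp(4*x) - 5*x^4/432 + 5*x^3/432 - 5*x^2/192


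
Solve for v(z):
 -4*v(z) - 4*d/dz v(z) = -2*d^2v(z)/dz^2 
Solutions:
 v(z) = C1*exp(z*(1 - sqrt(3))) + C2*exp(z*(1 + sqrt(3)))


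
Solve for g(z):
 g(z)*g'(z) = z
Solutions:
 g(z) = -sqrt(C1 + z^2)
 g(z) = sqrt(C1 + z^2)


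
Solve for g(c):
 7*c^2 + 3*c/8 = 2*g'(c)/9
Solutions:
 g(c) = C1 + 21*c^3/2 + 27*c^2/32


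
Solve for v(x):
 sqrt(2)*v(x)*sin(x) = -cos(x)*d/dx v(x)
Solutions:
 v(x) = C1*cos(x)^(sqrt(2))


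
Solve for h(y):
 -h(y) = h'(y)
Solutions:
 h(y) = C1*exp(-y)


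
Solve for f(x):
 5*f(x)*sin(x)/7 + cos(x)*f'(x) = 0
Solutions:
 f(x) = C1*cos(x)^(5/7)


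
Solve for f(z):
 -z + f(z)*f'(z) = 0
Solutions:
 f(z) = -sqrt(C1 + z^2)
 f(z) = sqrt(C1 + z^2)


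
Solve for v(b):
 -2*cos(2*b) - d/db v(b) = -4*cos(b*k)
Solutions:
 v(b) = C1 - sin(2*b) + 4*sin(b*k)/k


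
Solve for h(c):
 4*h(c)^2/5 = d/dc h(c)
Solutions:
 h(c) = -5/(C1 + 4*c)


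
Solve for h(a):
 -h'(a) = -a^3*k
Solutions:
 h(a) = C1 + a^4*k/4


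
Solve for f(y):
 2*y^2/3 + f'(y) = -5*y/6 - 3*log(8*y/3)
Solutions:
 f(y) = C1 - 2*y^3/9 - 5*y^2/12 - 3*y*log(y) - 9*y*log(2) + 3*y + 3*y*log(3)


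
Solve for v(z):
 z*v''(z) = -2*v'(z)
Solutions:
 v(z) = C1 + C2/z


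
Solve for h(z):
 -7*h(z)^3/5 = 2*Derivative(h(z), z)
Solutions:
 h(z) = -sqrt(5)*sqrt(-1/(C1 - 7*z))
 h(z) = sqrt(5)*sqrt(-1/(C1 - 7*z))


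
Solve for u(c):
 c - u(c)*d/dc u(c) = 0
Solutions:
 u(c) = -sqrt(C1 + c^2)
 u(c) = sqrt(C1 + c^2)


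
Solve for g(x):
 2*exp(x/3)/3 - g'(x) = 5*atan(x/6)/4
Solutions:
 g(x) = C1 - 5*x*atan(x/6)/4 + 2*exp(x/3) + 15*log(x^2 + 36)/4


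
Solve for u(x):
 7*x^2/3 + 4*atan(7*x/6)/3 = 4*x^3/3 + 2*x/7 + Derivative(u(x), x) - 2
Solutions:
 u(x) = C1 - x^4/3 + 7*x^3/9 - x^2/7 + 4*x*atan(7*x/6)/3 + 2*x - 4*log(49*x^2 + 36)/7


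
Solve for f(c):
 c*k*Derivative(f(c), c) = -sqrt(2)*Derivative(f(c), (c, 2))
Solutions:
 f(c) = Piecewise((-2^(3/4)*sqrt(pi)*C1*erf(2^(1/4)*c*sqrt(k)/2)/(2*sqrt(k)) - C2, (k > 0) | (k < 0)), (-C1*c - C2, True))


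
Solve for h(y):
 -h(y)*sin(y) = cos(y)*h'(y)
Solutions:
 h(y) = C1*cos(y)


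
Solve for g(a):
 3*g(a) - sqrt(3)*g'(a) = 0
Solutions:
 g(a) = C1*exp(sqrt(3)*a)


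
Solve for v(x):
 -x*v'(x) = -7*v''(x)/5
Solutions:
 v(x) = C1 + C2*erfi(sqrt(70)*x/14)


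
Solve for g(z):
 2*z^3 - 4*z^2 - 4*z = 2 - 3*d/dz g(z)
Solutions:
 g(z) = C1 - z^4/6 + 4*z^3/9 + 2*z^2/3 + 2*z/3


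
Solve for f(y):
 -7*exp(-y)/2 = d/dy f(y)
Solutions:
 f(y) = C1 + 7*exp(-y)/2


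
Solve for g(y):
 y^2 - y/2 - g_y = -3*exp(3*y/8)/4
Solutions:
 g(y) = C1 + y^3/3 - y^2/4 + 2*exp(3*y/8)


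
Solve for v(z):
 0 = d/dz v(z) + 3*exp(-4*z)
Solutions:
 v(z) = C1 + 3*exp(-4*z)/4


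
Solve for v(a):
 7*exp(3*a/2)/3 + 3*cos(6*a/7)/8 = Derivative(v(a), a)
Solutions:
 v(a) = C1 + 14*exp(3*a/2)/9 + 7*sin(6*a/7)/16


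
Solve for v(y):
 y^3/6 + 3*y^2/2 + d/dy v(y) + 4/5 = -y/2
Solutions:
 v(y) = C1 - y^4/24 - y^3/2 - y^2/4 - 4*y/5


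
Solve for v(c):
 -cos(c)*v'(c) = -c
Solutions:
 v(c) = C1 + Integral(c/cos(c), c)


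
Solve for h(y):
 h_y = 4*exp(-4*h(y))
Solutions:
 h(y) = log(-I*(C1 + 16*y)^(1/4))
 h(y) = log(I*(C1 + 16*y)^(1/4))
 h(y) = log(-(C1 + 16*y)^(1/4))
 h(y) = log(C1 + 16*y)/4


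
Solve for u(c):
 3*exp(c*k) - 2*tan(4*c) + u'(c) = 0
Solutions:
 u(c) = C1 - 3*Piecewise((exp(c*k)/k, Ne(k, 0)), (c, True)) - log(cos(4*c))/2


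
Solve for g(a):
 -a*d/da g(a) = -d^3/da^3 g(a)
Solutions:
 g(a) = C1 + Integral(C2*airyai(a) + C3*airybi(a), a)


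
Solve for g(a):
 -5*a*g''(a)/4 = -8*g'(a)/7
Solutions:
 g(a) = C1 + C2*a^(67/35)


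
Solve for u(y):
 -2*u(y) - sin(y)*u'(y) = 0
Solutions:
 u(y) = C1*(cos(y) + 1)/(cos(y) - 1)


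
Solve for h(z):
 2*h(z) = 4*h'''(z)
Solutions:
 h(z) = C3*exp(2^(2/3)*z/2) + (C1*sin(2^(2/3)*sqrt(3)*z/4) + C2*cos(2^(2/3)*sqrt(3)*z/4))*exp(-2^(2/3)*z/4)


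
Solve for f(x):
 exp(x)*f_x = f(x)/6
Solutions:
 f(x) = C1*exp(-exp(-x)/6)


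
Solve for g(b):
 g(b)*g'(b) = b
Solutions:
 g(b) = -sqrt(C1 + b^2)
 g(b) = sqrt(C1 + b^2)


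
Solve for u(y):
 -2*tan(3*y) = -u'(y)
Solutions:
 u(y) = C1 - 2*log(cos(3*y))/3


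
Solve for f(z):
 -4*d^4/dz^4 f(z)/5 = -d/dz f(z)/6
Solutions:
 f(z) = C1 + C4*exp(3^(2/3)*5^(1/3)*z/6) + (C2*sin(3^(1/6)*5^(1/3)*z/4) + C3*cos(3^(1/6)*5^(1/3)*z/4))*exp(-3^(2/3)*5^(1/3)*z/12)


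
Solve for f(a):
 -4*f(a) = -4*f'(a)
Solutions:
 f(a) = C1*exp(a)


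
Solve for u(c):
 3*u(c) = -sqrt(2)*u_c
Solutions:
 u(c) = C1*exp(-3*sqrt(2)*c/2)


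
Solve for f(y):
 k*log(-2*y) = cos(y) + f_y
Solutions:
 f(y) = C1 + k*y*(log(-y) - 1) + k*y*log(2) - sin(y)


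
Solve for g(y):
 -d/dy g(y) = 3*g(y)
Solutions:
 g(y) = C1*exp(-3*y)


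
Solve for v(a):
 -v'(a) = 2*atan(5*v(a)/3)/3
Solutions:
 Integral(1/atan(5*_y/3), (_y, v(a))) = C1 - 2*a/3


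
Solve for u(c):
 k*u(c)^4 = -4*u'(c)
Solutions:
 u(c) = 2^(2/3)*(1/(C1 + 3*c*k))^(1/3)
 u(c) = (-6^(2/3) - 3*2^(2/3)*3^(1/6)*I)*(1/(C1 + c*k))^(1/3)/6
 u(c) = (-6^(2/3) + 3*2^(2/3)*3^(1/6)*I)*(1/(C1 + c*k))^(1/3)/6


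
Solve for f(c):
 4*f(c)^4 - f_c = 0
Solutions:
 f(c) = (-1/(C1 + 12*c))^(1/3)
 f(c) = (-1/(C1 + 4*c))^(1/3)*(-3^(2/3) - 3*3^(1/6)*I)/6
 f(c) = (-1/(C1 + 4*c))^(1/3)*(-3^(2/3) + 3*3^(1/6)*I)/6


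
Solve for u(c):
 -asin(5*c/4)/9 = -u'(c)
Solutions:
 u(c) = C1 + c*asin(5*c/4)/9 + sqrt(16 - 25*c^2)/45


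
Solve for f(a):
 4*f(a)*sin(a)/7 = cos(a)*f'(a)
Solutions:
 f(a) = C1/cos(a)^(4/7)


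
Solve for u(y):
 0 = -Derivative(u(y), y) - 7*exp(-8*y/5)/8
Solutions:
 u(y) = C1 + 35*exp(-8*y/5)/64


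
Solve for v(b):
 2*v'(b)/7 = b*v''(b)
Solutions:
 v(b) = C1 + C2*b^(9/7)


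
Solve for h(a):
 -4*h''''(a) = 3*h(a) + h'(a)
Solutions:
 h(a) = (C1*sin(a*sqrt(Abs(2*2^(2/3)/(1 + sqrt(1023)*I)^(1/3) - 2^(5/6)/(4*sqrt(2*2^(1/3)/(1 + sqrt(1023)*I)^(1/3) + (1 + sqrt(1023)*I)^(1/3)/4)) + 2^(1/3)*(1 + sqrt(1023)*I)^(1/3)/4))/2) + C2*cos(a*sqrt(2*2^(2/3)/(1 + sqrt(1023)*I)^(1/3) - 2^(5/6)/(4*sqrt(2*2^(1/3)/(1 + sqrt(1023)*I)^(1/3) + (1 + sqrt(1023)*I)^(1/3)/4)) + 2^(1/3)*(1 + sqrt(1023)*I)^(1/3)/4)/2))*exp(-2^(1/6)*a*sqrt(2*2^(1/3)/(1 + sqrt(1023)*I)^(1/3) + (1 + sqrt(1023)*I)^(1/3)/4)/2) + (C3*sin(a*sqrt(Abs(2*2^(2/3)/(1 + sqrt(1023)*I)^(1/3) + 2^(5/6)/(4*sqrt(2*2^(1/3)/(1 + sqrt(1023)*I)^(1/3) + (1 + sqrt(1023)*I)^(1/3)/4)) + 2^(1/3)*(1 + sqrt(1023)*I)^(1/3)/4))/2) + C4*cos(a*sqrt(2*2^(2/3)/(1 + sqrt(1023)*I)^(1/3) + 2^(5/6)/(4*sqrt(2*2^(1/3)/(1 + sqrt(1023)*I)^(1/3) + (1 + sqrt(1023)*I)^(1/3)/4)) + 2^(1/3)*(1 + sqrt(1023)*I)^(1/3)/4)/2))*exp(2^(1/6)*a*sqrt(2*2^(1/3)/(1 + sqrt(1023)*I)^(1/3) + (1 + sqrt(1023)*I)^(1/3)/4)/2)


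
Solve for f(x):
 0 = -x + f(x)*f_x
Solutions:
 f(x) = -sqrt(C1 + x^2)
 f(x) = sqrt(C1 + x^2)


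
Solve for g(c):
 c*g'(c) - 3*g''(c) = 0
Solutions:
 g(c) = C1 + C2*erfi(sqrt(6)*c/6)


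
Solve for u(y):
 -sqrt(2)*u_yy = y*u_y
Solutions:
 u(y) = C1 + C2*erf(2^(1/4)*y/2)


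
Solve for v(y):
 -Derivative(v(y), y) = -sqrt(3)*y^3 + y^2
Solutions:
 v(y) = C1 + sqrt(3)*y^4/4 - y^3/3


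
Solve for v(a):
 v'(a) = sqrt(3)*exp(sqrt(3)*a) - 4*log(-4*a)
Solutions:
 v(a) = C1 - 4*a*log(-a) + 4*a*(1 - 2*log(2)) + exp(sqrt(3)*a)


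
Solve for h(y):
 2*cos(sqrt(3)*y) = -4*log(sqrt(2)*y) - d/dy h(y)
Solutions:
 h(y) = C1 - 4*y*log(y) - 2*y*log(2) + 4*y - 2*sqrt(3)*sin(sqrt(3)*y)/3


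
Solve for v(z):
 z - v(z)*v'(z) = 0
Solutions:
 v(z) = -sqrt(C1 + z^2)
 v(z) = sqrt(C1 + z^2)


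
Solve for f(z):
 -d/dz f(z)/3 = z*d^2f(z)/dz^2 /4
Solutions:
 f(z) = C1 + C2/z^(1/3)


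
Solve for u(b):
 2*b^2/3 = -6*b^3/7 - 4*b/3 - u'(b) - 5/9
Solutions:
 u(b) = C1 - 3*b^4/14 - 2*b^3/9 - 2*b^2/3 - 5*b/9


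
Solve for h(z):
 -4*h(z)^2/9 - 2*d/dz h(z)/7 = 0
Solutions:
 h(z) = 9/(C1 + 14*z)


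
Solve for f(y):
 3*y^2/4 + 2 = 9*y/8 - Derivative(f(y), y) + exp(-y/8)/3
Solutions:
 f(y) = C1 - y^3/4 + 9*y^2/16 - 2*y - 8*exp(-y/8)/3


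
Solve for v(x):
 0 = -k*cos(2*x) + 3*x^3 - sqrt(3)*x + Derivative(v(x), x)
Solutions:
 v(x) = C1 + k*sin(2*x)/2 - 3*x^4/4 + sqrt(3)*x^2/2


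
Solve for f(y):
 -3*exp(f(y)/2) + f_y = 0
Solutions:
 f(y) = 2*log(-1/(C1 + 3*y)) + 2*log(2)


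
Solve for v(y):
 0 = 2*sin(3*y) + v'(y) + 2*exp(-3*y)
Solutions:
 v(y) = C1 + 2*cos(3*y)/3 + 2*exp(-3*y)/3


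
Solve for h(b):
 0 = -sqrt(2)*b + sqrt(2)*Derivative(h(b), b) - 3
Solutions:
 h(b) = C1 + b^2/2 + 3*sqrt(2)*b/2


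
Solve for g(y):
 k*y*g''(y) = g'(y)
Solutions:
 g(y) = C1 + y^(((re(k) + 1)*re(k) + im(k)^2)/(re(k)^2 + im(k)^2))*(C2*sin(log(y)*Abs(im(k))/(re(k)^2 + im(k)^2)) + C3*cos(log(y)*im(k)/(re(k)^2 + im(k)^2)))


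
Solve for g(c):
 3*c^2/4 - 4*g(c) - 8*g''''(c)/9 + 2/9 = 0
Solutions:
 g(c) = 3*c^2/16 + (C1*sin(2^(1/4)*sqrt(3)*c/2) + C2*cos(2^(1/4)*sqrt(3)*c/2))*exp(-2^(1/4)*sqrt(3)*c/2) + (C3*sin(2^(1/4)*sqrt(3)*c/2) + C4*cos(2^(1/4)*sqrt(3)*c/2))*exp(2^(1/4)*sqrt(3)*c/2) + 1/18


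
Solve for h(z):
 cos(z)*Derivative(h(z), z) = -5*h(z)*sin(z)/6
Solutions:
 h(z) = C1*cos(z)^(5/6)


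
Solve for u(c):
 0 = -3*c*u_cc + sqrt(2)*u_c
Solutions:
 u(c) = C1 + C2*c^(sqrt(2)/3 + 1)


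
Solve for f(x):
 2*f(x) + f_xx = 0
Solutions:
 f(x) = C1*sin(sqrt(2)*x) + C2*cos(sqrt(2)*x)


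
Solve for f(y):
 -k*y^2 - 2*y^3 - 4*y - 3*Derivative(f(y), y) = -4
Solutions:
 f(y) = C1 - k*y^3/9 - y^4/6 - 2*y^2/3 + 4*y/3


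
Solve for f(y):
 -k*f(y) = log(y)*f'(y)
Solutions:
 f(y) = C1*exp(-k*Integral(1/log(y), y))


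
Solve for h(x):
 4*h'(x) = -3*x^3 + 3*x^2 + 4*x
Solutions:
 h(x) = C1 - 3*x^4/16 + x^3/4 + x^2/2


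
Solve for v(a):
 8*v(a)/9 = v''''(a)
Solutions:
 v(a) = C1*exp(-2^(3/4)*sqrt(3)*a/3) + C2*exp(2^(3/4)*sqrt(3)*a/3) + C3*sin(2^(3/4)*sqrt(3)*a/3) + C4*cos(2^(3/4)*sqrt(3)*a/3)


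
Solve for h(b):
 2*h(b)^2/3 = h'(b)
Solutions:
 h(b) = -3/(C1 + 2*b)


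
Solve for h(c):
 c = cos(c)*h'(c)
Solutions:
 h(c) = C1 + Integral(c/cos(c), c)


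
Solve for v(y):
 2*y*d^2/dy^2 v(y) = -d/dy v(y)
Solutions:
 v(y) = C1 + C2*sqrt(y)


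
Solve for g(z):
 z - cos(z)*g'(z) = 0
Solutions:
 g(z) = C1 + Integral(z/cos(z), z)


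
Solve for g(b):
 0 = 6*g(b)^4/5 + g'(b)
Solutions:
 g(b) = 5^(1/3)*(1/(C1 + 18*b))^(1/3)
 g(b) = 5^(1/3)*(-3^(2/3) - 3*3^(1/6)*I)*(1/(C1 + 6*b))^(1/3)/6
 g(b) = 5^(1/3)*(-3^(2/3) + 3*3^(1/6)*I)*(1/(C1 + 6*b))^(1/3)/6


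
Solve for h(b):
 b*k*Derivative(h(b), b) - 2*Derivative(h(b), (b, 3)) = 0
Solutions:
 h(b) = C1 + Integral(C2*airyai(2^(2/3)*b*k^(1/3)/2) + C3*airybi(2^(2/3)*b*k^(1/3)/2), b)


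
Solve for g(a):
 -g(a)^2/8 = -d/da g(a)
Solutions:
 g(a) = -8/(C1 + a)


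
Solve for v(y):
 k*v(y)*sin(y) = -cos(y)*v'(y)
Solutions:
 v(y) = C1*exp(k*log(cos(y)))


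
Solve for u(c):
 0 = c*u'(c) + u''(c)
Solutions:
 u(c) = C1 + C2*erf(sqrt(2)*c/2)


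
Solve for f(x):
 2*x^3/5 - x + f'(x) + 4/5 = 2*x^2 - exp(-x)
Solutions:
 f(x) = C1 - x^4/10 + 2*x^3/3 + x^2/2 - 4*x/5 + exp(-x)


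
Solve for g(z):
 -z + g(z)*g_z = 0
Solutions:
 g(z) = -sqrt(C1 + z^2)
 g(z) = sqrt(C1 + z^2)


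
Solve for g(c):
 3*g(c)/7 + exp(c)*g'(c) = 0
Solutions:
 g(c) = C1*exp(3*exp(-c)/7)


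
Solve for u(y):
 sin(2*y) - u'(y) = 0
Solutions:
 u(y) = C1 - cos(2*y)/2


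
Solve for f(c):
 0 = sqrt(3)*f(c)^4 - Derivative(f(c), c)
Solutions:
 f(c) = (-1/(C1 + 3*sqrt(3)*c))^(1/3)
 f(c) = (-1/(C1 + sqrt(3)*c))^(1/3)*(-3^(2/3) - 3*3^(1/6)*I)/6
 f(c) = (-1/(C1 + sqrt(3)*c))^(1/3)*(-3^(2/3) + 3*3^(1/6)*I)/6


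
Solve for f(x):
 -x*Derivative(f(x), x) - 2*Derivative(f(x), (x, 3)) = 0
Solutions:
 f(x) = C1 + Integral(C2*airyai(-2^(2/3)*x/2) + C3*airybi(-2^(2/3)*x/2), x)


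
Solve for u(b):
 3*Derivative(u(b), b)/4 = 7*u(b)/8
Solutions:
 u(b) = C1*exp(7*b/6)


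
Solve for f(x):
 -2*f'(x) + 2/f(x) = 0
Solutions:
 f(x) = -sqrt(C1 + 2*x)
 f(x) = sqrt(C1 + 2*x)


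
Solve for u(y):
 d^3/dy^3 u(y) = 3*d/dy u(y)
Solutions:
 u(y) = C1 + C2*exp(-sqrt(3)*y) + C3*exp(sqrt(3)*y)


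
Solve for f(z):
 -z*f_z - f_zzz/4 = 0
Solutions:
 f(z) = C1 + Integral(C2*airyai(-2^(2/3)*z) + C3*airybi(-2^(2/3)*z), z)


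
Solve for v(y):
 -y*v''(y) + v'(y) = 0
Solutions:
 v(y) = C1 + C2*y^2


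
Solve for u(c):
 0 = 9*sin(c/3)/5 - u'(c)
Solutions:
 u(c) = C1 - 27*cos(c/3)/5


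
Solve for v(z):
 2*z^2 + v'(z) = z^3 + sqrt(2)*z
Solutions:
 v(z) = C1 + z^4/4 - 2*z^3/3 + sqrt(2)*z^2/2


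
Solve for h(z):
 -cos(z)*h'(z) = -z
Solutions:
 h(z) = C1 + Integral(z/cos(z), z)


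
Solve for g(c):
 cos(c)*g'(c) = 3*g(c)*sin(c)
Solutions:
 g(c) = C1/cos(c)^3


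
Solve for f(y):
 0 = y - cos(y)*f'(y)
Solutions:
 f(y) = C1 + Integral(y/cos(y), y)


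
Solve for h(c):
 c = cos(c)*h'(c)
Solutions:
 h(c) = C1 + Integral(c/cos(c), c)


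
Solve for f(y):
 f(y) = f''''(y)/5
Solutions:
 f(y) = C1*exp(-5^(1/4)*y) + C2*exp(5^(1/4)*y) + C3*sin(5^(1/4)*y) + C4*cos(5^(1/4)*y)


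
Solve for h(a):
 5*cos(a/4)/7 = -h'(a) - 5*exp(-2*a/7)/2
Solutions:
 h(a) = C1 - 20*sin(a/4)/7 + 35*exp(-2*a/7)/4


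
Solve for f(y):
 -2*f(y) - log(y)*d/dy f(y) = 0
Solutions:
 f(y) = C1*exp(-2*Integral(1/log(y), y))


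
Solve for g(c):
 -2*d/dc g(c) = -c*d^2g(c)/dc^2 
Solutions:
 g(c) = C1 + C2*c^3


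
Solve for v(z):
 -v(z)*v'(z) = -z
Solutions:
 v(z) = -sqrt(C1 + z^2)
 v(z) = sqrt(C1 + z^2)


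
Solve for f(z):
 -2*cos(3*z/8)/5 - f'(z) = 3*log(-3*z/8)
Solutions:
 f(z) = C1 - 3*z*log(-z) - 3*z*log(3) + 3*z + 9*z*log(2) - 16*sin(3*z/8)/15


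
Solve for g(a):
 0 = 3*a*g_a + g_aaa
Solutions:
 g(a) = C1 + Integral(C2*airyai(-3^(1/3)*a) + C3*airybi(-3^(1/3)*a), a)


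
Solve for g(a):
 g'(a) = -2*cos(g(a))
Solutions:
 g(a) = pi - asin((C1 + exp(4*a))/(C1 - exp(4*a)))
 g(a) = asin((C1 + exp(4*a))/(C1 - exp(4*a)))


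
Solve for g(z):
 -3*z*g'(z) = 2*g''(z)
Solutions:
 g(z) = C1 + C2*erf(sqrt(3)*z/2)


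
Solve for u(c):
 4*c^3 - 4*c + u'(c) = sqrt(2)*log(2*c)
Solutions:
 u(c) = C1 - c^4 + 2*c^2 + sqrt(2)*c*log(c) - sqrt(2)*c + sqrt(2)*c*log(2)


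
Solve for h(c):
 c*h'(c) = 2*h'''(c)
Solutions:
 h(c) = C1 + Integral(C2*airyai(2^(2/3)*c/2) + C3*airybi(2^(2/3)*c/2), c)


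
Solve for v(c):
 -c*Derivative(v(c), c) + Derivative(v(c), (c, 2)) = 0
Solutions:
 v(c) = C1 + C2*erfi(sqrt(2)*c/2)


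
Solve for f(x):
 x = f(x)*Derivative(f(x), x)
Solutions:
 f(x) = -sqrt(C1 + x^2)
 f(x) = sqrt(C1 + x^2)


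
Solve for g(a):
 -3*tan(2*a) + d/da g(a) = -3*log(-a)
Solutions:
 g(a) = C1 - 3*a*log(-a) + 3*a - 3*log(cos(2*a))/2


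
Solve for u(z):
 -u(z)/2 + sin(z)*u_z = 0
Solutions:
 u(z) = C1*(cos(z) - 1)^(1/4)/(cos(z) + 1)^(1/4)


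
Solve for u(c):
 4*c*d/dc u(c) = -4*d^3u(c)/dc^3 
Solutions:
 u(c) = C1 + Integral(C2*airyai(-c) + C3*airybi(-c), c)


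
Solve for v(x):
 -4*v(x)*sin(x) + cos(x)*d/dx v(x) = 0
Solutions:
 v(x) = C1/cos(x)^4


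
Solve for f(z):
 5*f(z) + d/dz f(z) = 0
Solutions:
 f(z) = C1*exp(-5*z)


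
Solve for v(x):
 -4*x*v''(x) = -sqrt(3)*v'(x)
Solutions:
 v(x) = C1 + C2*x^(sqrt(3)/4 + 1)


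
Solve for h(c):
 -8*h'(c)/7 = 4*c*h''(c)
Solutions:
 h(c) = C1 + C2*c^(5/7)


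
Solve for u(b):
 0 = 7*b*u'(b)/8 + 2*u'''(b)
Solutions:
 u(b) = C1 + Integral(C2*airyai(-2^(2/3)*7^(1/3)*b/4) + C3*airybi(-2^(2/3)*7^(1/3)*b/4), b)


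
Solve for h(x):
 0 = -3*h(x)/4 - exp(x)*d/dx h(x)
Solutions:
 h(x) = C1*exp(3*exp(-x)/4)


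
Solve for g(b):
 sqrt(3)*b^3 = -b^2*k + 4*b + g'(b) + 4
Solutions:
 g(b) = C1 + sqrt(3)*b^4/4 + b^3*k/3 - 2*b^2 - 4*b


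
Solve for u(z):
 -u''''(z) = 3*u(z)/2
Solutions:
 u(z) = (C1*sin(6^(1/4)*z/2) + C2*cos(6^(1/4)*z/2))*exp(-6^(1/4)*z/2) + (C3*sin(6^(1/4)*z/2) + C4*cos(6^(1/4)*z/2))*exp(6^(1/4)*z/2)


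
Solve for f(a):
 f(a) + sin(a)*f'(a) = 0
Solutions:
 f(a) = C1*sqrt(cos(a) + 1)/sqrt(cos(a) - 1)


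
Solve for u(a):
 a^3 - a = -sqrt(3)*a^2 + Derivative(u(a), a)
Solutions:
 u(a) = C1 + a^4/4 + sqrt(3)*a^3/3 - a^2/2


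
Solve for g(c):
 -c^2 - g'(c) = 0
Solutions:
 g(c) = C1 - c^3/3


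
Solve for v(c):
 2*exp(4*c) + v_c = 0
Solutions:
 v(c) = C1 - exp(4*c)/2


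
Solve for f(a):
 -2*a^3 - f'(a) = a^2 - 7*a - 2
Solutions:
 f(a) = C1 - a^4/2 - a^3/3 + 7*a^2/2 + 2*a


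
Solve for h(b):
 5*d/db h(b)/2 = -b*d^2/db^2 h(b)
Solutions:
 h(b) = C1 + C2/b^(3/2)


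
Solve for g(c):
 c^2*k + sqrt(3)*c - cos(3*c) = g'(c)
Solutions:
 g(c) = C1 + c^3*k/3 + sqrt(3)*c^2/2 - sin(3*c)/3


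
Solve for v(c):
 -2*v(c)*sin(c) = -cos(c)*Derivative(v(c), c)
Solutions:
 v(c) = C1/cos(c)^2


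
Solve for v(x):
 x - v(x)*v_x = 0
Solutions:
 v(x) = -sqrt(C1 + x^2)
 v(x) = sqrt(C1 + x^2)


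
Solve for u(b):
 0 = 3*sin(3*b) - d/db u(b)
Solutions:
 u(b) = C1 - cos(3*b)


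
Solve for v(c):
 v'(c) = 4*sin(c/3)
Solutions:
 v(c) = C1 - 12*cos(c/3)


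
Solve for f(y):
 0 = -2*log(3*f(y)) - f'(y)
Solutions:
 Integral(1/(log(_y) + log(3)), (_y, f(y)))/2 = C1 - y


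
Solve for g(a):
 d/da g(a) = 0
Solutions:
 g(a) = C1


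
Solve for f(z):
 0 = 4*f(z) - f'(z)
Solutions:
 f(z) = C1*exp(4*z)


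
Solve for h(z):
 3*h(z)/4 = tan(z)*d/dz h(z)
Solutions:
 h(z) = C1*sin(z)^(3/4)


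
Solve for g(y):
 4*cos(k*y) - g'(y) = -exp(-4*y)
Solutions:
 g(y) = C1 - exp(-4*y)/4 + 4*sin(k*y)/k


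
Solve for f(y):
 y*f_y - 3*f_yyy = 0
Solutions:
 f(y) = C1 + Integral(C2*airyai(3^(2/3)*y/3) + C3*airybi(3^(2/3)*y/3), y)


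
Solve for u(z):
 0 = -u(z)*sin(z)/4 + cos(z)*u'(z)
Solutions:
 u(z) = C1/cos(z)^(1/4)


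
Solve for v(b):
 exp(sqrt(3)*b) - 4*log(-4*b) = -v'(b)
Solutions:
 v(b) = C1 + 4*b*log(-b) + 4*b*(-1 + 2*log(2)) - sqrt(3)*exp(sqrt(3)*b)/3


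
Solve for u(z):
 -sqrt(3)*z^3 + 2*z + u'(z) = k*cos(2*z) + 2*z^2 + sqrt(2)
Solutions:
 u(z) = C1 + k*sin(2*z)/2 + sqrt(3)*z^4/4 + 2*z^3/3 - z^2 + sqrt(2)*z


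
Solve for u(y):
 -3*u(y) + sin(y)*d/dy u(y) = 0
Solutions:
 u(y) = C1*(cos(y) - 1)^(3/2)/(cos(y) + 1)^(3/2)


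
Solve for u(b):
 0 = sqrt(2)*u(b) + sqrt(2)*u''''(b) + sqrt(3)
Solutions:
 u(b) = (C1*sin(sqrt(2)*b/2) + C2*cos(sqrt(2)*b/2))*exp(-sqrt(2)*b/2) + (C3*sin(sqrt(2)*b/2) + C4*cos(sqrt(2)*b/2))*exp(sqrt(2)*b/2) - sqrt(6)/2


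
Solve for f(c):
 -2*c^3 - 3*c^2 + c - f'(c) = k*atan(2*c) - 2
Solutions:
 f(c) = C1 - c^4/2 - c^3 + c^2/2 + 2*c - k*(c*atan(2*c) - log(4*c^2 + 1)/4)


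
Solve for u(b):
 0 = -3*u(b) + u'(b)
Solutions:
 u(b) = C1*exp(3*b)


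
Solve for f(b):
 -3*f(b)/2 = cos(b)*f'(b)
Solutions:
 f(b) = C1*(sin(b) - 1)^(3/4)/(sin(b) + 1)^(3/4)


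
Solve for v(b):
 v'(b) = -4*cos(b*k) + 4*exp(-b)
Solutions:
 v(b) = C1 - 4*exp(-b) - 4*sin(b*k)/k


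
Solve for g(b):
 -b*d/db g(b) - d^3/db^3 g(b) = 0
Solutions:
 g(b) = C1 + Integral(C2*airyai(-b) + C3*airybi(-b), b)


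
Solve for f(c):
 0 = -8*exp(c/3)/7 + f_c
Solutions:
 f(c) = C1 + 24*exp(c/3)/7


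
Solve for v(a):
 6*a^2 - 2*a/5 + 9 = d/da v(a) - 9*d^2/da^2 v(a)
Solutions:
 v(a) = C1 + C2*exp(a/9) + 2*a^3 + 269*a^2/5 + 4887*a/5


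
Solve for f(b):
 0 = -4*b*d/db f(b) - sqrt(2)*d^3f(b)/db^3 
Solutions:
 f(b) = C1 + Integral(C2*airyai(-sqrt(2)*b) + C3*airybi(-sqrt(2)*b), b)


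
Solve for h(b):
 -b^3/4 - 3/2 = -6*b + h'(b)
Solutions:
 h(b) = C1 - b^4/16 + 3*b^2 - 3*b/2


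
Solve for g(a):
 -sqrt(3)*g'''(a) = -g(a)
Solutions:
 g(a) = C3*exp(3^(5/6)*a/3) + (C1*sin(3^(1/3)*a/2) + C2*cos(3^(1/3)*a/2))*exp(-3^(5/6)*a/6)


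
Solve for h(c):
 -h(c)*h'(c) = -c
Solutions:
 h(c) = -sqrt(C1 + c^2)
 h(c) = sqrt(C1 + c^2)


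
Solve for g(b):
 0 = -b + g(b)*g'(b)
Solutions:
 g(b) = -sqrt(C1 + b^2)
 g(b) = sqrt(C1 + b^2)


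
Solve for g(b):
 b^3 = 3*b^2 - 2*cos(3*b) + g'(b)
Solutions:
 g(b) = C1 + b^4/4 - b^3 + 2*sin(3*b)/3


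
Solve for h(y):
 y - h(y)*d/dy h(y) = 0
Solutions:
 h(y) = -sqrt(C1 + y^2)
 h(y) = sqrt(C1 + y^2)


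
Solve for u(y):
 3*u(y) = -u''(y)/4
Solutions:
 u(y) = C1*sin(2*sqrt(3)*y) + C2*cos(2*sqrt(3)*y)


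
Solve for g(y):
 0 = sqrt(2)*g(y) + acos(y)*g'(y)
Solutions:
 g(y) = C1*exp(-sqrt(2)*Integral(1/acos(y), y))


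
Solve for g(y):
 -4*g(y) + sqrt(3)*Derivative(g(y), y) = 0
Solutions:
 g(y) = C1*exp(4*sqrt(3)*y/3)


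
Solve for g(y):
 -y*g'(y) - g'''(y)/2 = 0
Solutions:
 g(y) = C1 + Integral(C2*airyai(-2^(1/3)*y) + C3*airybi(-2^(1/3)*y), y)


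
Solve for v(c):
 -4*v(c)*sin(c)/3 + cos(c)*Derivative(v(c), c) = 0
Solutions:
 v(c) = C1/cos(c)^(4/3)


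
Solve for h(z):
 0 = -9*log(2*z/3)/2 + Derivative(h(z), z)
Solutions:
 h(z) = C1 + 9*z*log(z)/2 - 9*z*log(3)/2 - 9*z/2 + 9*z*log(2)/2


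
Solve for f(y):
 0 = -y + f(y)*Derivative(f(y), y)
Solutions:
 f(y) = -sqrt(C1 + y^2)
 f(y) = sqrt(C1 + y^2)


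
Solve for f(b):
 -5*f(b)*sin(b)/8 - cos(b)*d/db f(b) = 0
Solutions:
 f(b) = C1*cos(b)^(5/8)


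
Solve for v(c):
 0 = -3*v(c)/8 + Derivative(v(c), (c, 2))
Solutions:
 v(c) = C1*exp(-sqrt(6)*c/4) + C2*exp(sqrt(6)*c/4)


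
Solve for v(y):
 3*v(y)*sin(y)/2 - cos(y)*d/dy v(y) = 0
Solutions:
 v(y) = C1/cos(y)^(3/2)


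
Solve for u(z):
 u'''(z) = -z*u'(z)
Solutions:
 u(z) = C1 + Integral(C2*airyai(-z) + C3*airybi(-z), z)


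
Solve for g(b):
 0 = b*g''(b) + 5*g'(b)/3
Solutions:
 g(b) = C1 + C2/b^(2/3)


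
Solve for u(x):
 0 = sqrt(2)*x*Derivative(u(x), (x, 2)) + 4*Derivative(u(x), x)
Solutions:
 u(x) = C1 + C2*x^(1 - 2*sqrt(2))


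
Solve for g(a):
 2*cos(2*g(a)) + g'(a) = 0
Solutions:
 g(a) = -asin((C1 + exp(8*a))/(C1 - exp(8*a)))/2 + pi/2
 g(a) = asin((C1 + exp(8*a))/(C1 - exp(8*a)))/2


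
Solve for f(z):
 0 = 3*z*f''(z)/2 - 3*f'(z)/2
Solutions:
 f(z) = C1 + C2*z^2


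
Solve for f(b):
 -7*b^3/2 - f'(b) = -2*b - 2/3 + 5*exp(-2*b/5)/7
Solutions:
 f(b) = C1 - 7*b^4/8 + b^2 + 2*b/3 + 25*exp(-2*b/5)/14


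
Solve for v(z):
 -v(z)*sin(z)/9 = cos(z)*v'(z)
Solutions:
 v(z) = C1*cos(z)^(1/9)


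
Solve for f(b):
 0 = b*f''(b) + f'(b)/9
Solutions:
 f(b) = C1 + C2*b^(8/9)


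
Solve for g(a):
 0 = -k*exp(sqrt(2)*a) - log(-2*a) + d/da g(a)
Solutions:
 g(a) = C1 + a*log(-a) + a*(-1 + log(2)) + sqrt(2)*k*exp(sqrt(2)*a)/2


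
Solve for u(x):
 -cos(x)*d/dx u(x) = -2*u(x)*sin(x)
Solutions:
 u(x) = C1/cos(x)^2


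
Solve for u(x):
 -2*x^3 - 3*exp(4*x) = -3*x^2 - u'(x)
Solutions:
 u(x) = C1 + x^4/2 - x^3 + 3*exp(4*x)/4


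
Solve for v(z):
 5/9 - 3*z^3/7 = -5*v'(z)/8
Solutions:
 v(z) = C1 + 6*z^4/35 - 8*z/9


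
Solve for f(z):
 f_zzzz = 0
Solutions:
 f(z) = C1 + C2*z + C3*z^2 + C4*z^3


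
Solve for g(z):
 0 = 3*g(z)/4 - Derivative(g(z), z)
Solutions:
 g(z) = C1*exp(3*z/4)


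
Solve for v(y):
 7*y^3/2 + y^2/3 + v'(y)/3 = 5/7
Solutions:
 v(y) = C1 - 21*y^4/8 - y^3/3 + 15*y/7


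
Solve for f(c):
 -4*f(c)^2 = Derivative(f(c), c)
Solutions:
 f(c) = 1/(C1 + 4*c)


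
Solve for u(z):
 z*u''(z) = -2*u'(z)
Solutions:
 u(z) = C1 + C2/z


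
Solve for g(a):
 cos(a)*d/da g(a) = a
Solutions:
 g(a) = C1 + Integral(a/cos(a), a)


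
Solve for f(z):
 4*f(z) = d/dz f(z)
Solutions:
 f(z) = C1*exp(4*z)


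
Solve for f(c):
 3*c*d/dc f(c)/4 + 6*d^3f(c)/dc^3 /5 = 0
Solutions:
 f(c) = C1 + Integral(C2*airyai(-5^(1/3)*c/2) + C3*airybi(-5^(1/3)*c/2), c)


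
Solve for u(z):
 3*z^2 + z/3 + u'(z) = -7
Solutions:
 u(z) = C1 - z^3 - z^2/6 - 7*z


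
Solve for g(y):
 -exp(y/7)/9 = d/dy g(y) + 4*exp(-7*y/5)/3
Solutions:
 g(y) = C1 - 7*exp(y/7)/9 + 20*exp(-7*y/5)/21


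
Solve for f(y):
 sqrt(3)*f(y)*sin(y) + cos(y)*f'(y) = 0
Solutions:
 f(y) = C1*cos(y)^(sqrt(3))


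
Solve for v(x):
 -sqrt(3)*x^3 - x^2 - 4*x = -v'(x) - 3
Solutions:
 v(x) = C1 + sqrt(3)*x^4/4 + x^3/3 + 2*x^2 - 3*x


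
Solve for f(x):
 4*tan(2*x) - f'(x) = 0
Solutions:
 f(x) = C1 - 2*log(cos(2*x))


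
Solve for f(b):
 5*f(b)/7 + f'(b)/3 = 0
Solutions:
 f(b) = C1*exp(-15*b/7)


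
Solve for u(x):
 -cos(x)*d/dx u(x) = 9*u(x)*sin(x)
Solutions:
 u(x) = C1*cos(x)^9


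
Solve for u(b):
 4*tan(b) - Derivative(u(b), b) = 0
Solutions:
 u(b) = C1 - 4*log(cos(b))


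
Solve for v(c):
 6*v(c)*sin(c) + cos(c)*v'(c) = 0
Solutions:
 v(c) = C1*cos(c)^6


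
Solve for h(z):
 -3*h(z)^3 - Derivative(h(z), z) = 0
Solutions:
 h(z) = -sqrt(2)*sqrt(-1/(C1 - 3*z))/2
 h(z) = sqrt(2)*sqrt(-1/(C1 - 3*z))/2


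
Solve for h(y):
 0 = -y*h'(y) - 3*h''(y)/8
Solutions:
 h(y) = C1 + C2*erf(2*sqrt(3)*y/3)


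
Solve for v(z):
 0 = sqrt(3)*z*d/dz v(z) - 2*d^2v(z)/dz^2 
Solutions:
 v(z) = C1 + C2*erfi(3^(1/4)*z/2)


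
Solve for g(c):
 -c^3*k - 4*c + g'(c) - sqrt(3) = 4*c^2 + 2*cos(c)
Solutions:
 g(c) = C1 + c^4*k/4 + 4*c^3/3 + 2*c^2 + sqrt(3)*c + 2*sin(c)


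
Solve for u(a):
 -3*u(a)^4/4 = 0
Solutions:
 u(a) = 0


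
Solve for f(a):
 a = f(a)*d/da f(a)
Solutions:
 f(a) = -sqrt(C1 + a^2)
 f(a) = sqrt(C1 + a^2)


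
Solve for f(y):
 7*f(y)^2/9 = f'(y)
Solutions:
 f(y) = -9/(C1 + 7*y)


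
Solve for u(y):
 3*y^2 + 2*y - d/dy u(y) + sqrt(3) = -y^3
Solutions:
 u(y) = C1 + y^4/4 + y^3 + y^2 + sqrt(3)*y


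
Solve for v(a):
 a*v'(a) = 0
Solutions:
 v(a) = C1


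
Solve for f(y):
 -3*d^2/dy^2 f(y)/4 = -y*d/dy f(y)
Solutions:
 f(y) = C1 + C2*erfi(sqrt(6)*y/3)


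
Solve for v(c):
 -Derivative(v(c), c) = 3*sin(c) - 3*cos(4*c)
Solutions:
 v(c) = C1 + 3*sin(4*c)/4 + 3*cos(c)


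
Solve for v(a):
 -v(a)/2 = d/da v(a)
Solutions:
 v(a) = C1*exp(-a/2)


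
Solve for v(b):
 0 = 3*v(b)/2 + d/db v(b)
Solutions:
 v(b) = C1*exp(-3*b/2)


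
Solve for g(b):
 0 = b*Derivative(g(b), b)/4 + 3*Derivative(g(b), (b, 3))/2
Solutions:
 g(b) = C1 + Integral(C2*airyai(-6^(2/3)*b/6) + C3*airybi(-6^(2/3)*b/6), b)


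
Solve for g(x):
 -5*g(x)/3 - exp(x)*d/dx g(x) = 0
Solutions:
 g(x) = C1*exp(5*exp(-x)/3)


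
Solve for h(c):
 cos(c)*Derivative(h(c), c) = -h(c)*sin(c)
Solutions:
 h(c) = C1*cos(c)


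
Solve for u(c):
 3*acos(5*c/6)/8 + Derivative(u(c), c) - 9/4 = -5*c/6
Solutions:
 u(c) = C1 - 5*c^2/12 - 3*c*acos(5*c/6)/8 + 9*c/4 + 3*sqrt(36 - 25*c^2)/40
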